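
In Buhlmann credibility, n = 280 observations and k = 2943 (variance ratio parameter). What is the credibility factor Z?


Z = n / (n + k)
= 280 / (280 + 2943)
= 280 / 3223
= 0.0869


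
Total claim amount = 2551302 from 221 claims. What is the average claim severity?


severity = total / number
= 2551302 / 221
= 11544.3529


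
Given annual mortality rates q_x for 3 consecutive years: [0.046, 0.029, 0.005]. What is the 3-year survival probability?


p_k = 1 - q_k for each year
Survival = product of (1 - q_k)
= 0.954 * 0.971 * 0.995
= 0.9217


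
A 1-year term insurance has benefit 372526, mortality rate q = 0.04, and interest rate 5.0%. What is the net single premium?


NSP = benefit * q * v
v = 1/(1+i) = 0.952381
NSP = 372526 * 0.04 * 0.952381
= 14191.4667


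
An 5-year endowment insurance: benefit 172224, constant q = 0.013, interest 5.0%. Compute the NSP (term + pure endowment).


Term component = 9456.5949
Pure endowment = 5_p_x * v^5 * benefit = 0.936668 * 0.783526 * 172224 = 126395.8864
NSP = 135852.4812


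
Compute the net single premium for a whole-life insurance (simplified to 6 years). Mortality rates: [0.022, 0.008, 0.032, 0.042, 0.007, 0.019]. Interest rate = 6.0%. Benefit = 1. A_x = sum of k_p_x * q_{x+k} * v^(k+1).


v = 0.943396
Year 0: k_p_x=1.0, q=0.022, term=0.020755
Year 1: k_p_x=0.978, q=0.008, term=0.006963
Year 2: k_p_x=0.970176, q=0.032, term=0.026067
Year 3: k_p_x=0.93913, q=0.042, term=0.031243
Year 4: k_p_x=0.899687, q=0.007, term=0.004706
Year 5: k_p_x=0.893389, q=0.019, term=0.011966
A_x = 0.1017


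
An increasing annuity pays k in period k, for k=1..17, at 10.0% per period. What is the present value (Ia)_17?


(Ia)_n = sum_{k=1}^{n} k * v^k, v = 1/(1+i)
v = 0.909091
Sum computed term by term:
(Ia)_17 = 54.6035


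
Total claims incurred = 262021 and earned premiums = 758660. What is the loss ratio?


Loss ratio = claims / premiums
= 262021 / 758660
= 0.3454


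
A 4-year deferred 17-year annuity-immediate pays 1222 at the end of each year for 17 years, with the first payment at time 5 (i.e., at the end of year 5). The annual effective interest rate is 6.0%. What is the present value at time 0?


PV at time 4 of the 17-year annuity-immediate:
a_n = 1222 * (1-(1+0.06)^(-17))/0.06 = 12803.2113
Discount back 4 years to time 0:
PV = 12803.2113 * (1+0.06)^(-4)
= 12803.2113 * 0.792094
= 10141.3426


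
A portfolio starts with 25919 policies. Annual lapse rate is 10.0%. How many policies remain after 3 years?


remaining = initial * (1 - lapse)^years
= 25919 * (1 - 0.1)^3
= 25919 * 0.729
= 18894.951


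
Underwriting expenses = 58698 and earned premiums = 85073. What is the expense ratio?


Expense ratio = expenses / premiums
= 58698 / 85073
= 0.69


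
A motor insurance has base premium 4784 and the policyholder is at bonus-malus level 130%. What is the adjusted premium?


adjusted = base * BM_level / 100
= 4784 * 130 / 100
= 4784 * 1.3
= 6219.2


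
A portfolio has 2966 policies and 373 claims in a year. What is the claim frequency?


frequency = claims / policies
= 373 / 2966
= 0.1258


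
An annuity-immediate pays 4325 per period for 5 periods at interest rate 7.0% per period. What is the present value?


PV = PMT * (1 - (1+i)^(-n)) / i
= 4325 * (1 - (1+0.07)^(-5)) / 0.07
= 4325 * (1 - 0.712986) / 0.07
= 4325 * 4.100197
= 17733.3539


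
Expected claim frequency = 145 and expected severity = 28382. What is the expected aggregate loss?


E[S] = E[N] * E[X]
= 145 * 28382
= 4.1154e+06


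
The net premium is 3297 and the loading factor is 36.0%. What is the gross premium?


Gross = net * (1 + loading)
= 3297 * (1 + 0.36)
= 3297 * 1.36
= 4483.92


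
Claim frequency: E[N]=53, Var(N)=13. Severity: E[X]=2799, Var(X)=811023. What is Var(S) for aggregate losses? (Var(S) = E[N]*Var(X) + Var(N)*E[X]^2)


Var(S) = E[N]*Var(X) + Var(N)*E[X]^2
= 53*811023 + 13*2799^2
= 42984219 + 101847213
= 1.4483e+08


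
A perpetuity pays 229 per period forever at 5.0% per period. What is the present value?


PV = PMT / i
= 229 / 0.05
= 4580.0


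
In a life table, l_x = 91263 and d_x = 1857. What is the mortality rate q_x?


q_x = d_x / l_x
= 1857 / 91263
= 0.0203


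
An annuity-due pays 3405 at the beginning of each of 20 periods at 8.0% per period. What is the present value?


PV_due = PMT * (1-(1+i)^(-n))/i * (1+i)
PV_immediate = 33430.7919
PV_due = 33430.7919 * 1.08
= 36105.2553


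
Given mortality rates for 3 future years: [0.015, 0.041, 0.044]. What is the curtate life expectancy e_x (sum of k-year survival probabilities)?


e_x = sum_{k=1}^{n} k_p_x
k_p_x values:
  1_p_x = 0.985
  2_p_x = 0.944615
  3_p_x = 0.903052
e_x = 2.8327


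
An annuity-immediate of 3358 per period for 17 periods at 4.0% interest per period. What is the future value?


FV = PMT * ((1+i)^n - 1) / i
= 3358 * ((1.04)^17 - 1) / 0.04
= 3358 * (1.9479 - 1) / 0.04
= 79576.2466


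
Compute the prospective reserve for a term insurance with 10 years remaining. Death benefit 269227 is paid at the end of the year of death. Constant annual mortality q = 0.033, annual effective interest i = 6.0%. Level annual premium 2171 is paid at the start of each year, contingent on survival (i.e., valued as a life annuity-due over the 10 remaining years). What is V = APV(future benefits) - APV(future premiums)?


v = 1/(1+i) = 0.943396
APV(future benefits) per unit = sum_{k=0}^{9} k_p_x * q * v^(k+1) = 0.213182
APV(future benefits) = 269227 * 0.213182 = 57394.3565
Life annuity-due factor ä_{x:10} = sum_{k=0}^{9} k_p_x * v^k = 6.847665
APV(future premiums) = 2171 * 6.847665 = 14866.2807
V = 57394.3565 - 14866.2807
= 42528.0758


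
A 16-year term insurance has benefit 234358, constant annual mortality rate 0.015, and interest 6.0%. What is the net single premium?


NSP = benefit * sum_{k=0}^{n-1} k_p_x * q * v^(k+1)
With constant q=0.015, v=0.943396
Sum = 0.138182
NSP = 234358 * 0.138182
= 32384.0275


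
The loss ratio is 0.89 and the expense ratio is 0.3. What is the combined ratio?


Combined ratio = loss ratio + expense ratio
= 0.89 + 0.3
= 1.19


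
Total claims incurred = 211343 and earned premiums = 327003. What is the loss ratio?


Loss ratio = claims / premiums
= 211343 / 327003
= 0.6463


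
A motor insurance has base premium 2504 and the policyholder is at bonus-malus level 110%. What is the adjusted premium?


adjusted = base * BM_level / 100
= 2504 * 110 / 100
= 2504 * 1.1
= 2754.4


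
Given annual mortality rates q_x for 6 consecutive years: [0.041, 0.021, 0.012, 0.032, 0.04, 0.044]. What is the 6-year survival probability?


p_k = 1 - q_k for each year
Survival = product of (1 - q_k)
= 0.959 * 0.979 * 0.988 * 0.968 * 0.96 * 0.956
= 0.8241


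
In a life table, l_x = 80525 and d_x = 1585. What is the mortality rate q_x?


q_x = d_x / l_x
= 1585 / 80525
= 0.0197


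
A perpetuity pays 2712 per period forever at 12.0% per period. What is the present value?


PV = PMT / i
= 2712 / 0.12
= 22600.0


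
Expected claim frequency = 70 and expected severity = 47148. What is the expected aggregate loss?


E[S] = E[N] * E[X]
= 70 * 47148
= 3.3004e+06


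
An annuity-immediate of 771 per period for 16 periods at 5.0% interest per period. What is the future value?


FV = PMT * ((1+i)^n - 1) / i
= 771 * ((1.05)^16 - 1) / 0.05
= 771 * (2.182875 - 1) / 0.05
= 18239.9262


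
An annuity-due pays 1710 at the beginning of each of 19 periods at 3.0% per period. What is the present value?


PV_due = PMT * (1-(1+i)^(-n))/i * (1+i)
PV_immediate = 24493.6965
PV_due = 24493.6965 * 1.03
= 25228.5074


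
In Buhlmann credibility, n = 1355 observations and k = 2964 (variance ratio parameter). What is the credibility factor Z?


Z = n / (n + k)
= 1355 / (1355 + 2964)
= 1355 / 4319
= 0.3137


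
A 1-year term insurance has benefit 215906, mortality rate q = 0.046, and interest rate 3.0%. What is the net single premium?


NSP = benefit * q * v
v = 1/(1+i) = 0.970874
NSP = 215906 * 0.046 * 0.970874
= 9642.4039


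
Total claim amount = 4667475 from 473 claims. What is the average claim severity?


severity = total / number
= 4667475 / 473
= 9867.8118


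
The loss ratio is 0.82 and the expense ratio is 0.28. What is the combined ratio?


Combined ratio = loss ratio + expense ratio
= 0.82 + 0.28
= 1.1


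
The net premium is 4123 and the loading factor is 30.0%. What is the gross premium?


Gross = net * (1 + loading)
= 4123 * (1 + 0.3)
= 4123 * 1.3
= 5359.9


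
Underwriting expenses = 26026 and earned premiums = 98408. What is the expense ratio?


Expense ratio = expenses / premiums
= 26026 / 98408
= 0.2645


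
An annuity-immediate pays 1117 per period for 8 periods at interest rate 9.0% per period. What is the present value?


PV = PMT * (1 - (1+i)^(-n)) / i
= 1117 * (1 - (1+0.09)^(-8)) / 0.09
= 1117 * (1 - 0.501866) / 0.09
= 1117 * 5.534819
= 6182.393


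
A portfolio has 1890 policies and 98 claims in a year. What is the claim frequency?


frequency = claims / policies
= 98 / 1890
= 0.0519


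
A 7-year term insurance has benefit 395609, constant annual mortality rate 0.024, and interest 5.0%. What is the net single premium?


NSP = benefit * sum_{k=0}^{n-1} k_p_x * q * v^(k+1)
With constant q=0.024, v=0.952381
Sum = 0.129876
NSP = 395609 * 0.129876
= 51380.301


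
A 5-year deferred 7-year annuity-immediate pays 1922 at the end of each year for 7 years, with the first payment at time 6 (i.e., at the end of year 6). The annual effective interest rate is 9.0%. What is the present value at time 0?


PV at time 5 of the 7-year annuity-immediate:
a_n = 1922 * (1-(1+0.09)^(-7))/0.09 = 9673.3353
Discount back 5 years to time 0:
PV = 9673.3353 * (1+0.09)^(-5)
= 9673.3353 * 0.649931
= 6287.0043


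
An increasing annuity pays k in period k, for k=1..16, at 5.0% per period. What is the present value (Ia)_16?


(Ia)_n = sum_{k=1}^{n} k * v^k, v = 1/(1+i)
v = 0.952381
Sum computed term by term:
(Ia)_16 = 80.9975


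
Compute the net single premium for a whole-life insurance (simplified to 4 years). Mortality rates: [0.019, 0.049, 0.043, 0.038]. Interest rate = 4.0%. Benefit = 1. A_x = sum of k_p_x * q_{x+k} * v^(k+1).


v = 0.961538
Year 0: k_p_x=1.0, q=0.019, term=0.018269
Year 1: k_p_x=0.981, q=0.049, term=0.044442
Year 2: k_p_x=0.932931, q=0.043, term=0.035663
Year 3: k_p_x=0.892815, q=0.038, term=0.029001
A_x = 0.1274


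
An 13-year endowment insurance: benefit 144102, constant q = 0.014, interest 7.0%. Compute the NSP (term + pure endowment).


Term component = 15719.8385
Pure endowment = 13_p_x * v^13 * benefit = 0.83253 * 0.414964 * 144102 = 49782.9689
NSP = 65502.8074


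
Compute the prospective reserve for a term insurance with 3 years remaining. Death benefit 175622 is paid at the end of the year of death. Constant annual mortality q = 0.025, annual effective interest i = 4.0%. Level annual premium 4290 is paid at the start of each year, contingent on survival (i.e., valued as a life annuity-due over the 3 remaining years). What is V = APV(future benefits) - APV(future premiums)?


v = 1/(1+i) = 0.961538
APV(future benefits) per unit = sum_{k=0}^{2} k_p_x * q * v^(k+1) = 0.067702
APV(future benefits) = 175622 * 0.067702 = 11889.9735
Life annuity-due factor ä_{x:3} = sum_{k=0}^{2} k_p_x * v^k = 2.816406
APV(future premiums) = 4290 * 2.816406 = 12082.3828
V = 11889.9735 - 12082.3828
= -192.4093


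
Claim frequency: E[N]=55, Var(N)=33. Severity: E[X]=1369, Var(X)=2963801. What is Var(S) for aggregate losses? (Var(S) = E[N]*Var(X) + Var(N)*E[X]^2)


Var(S) = E[N]*Var(X) + Var(N)*E[X]^2
= 55*2963801 + 33*1369^2
= 163009055 + 61847313
= 2.2486e+08


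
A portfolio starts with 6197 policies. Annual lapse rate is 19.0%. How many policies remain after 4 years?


remaining = initial * (1 - lapse)^years
= 6197 * (1 - 0.19)^4
= 6197 * 0.430467
= 2667.6053


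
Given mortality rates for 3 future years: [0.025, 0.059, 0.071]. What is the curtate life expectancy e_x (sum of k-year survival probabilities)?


e_x = sum_{k=1}^{n} k_p_x
k_p_x values:
  1_p_x = 0.975
  2_p_x = 0.917475
  3_p_x = 0.852334
e_x = 2.7448


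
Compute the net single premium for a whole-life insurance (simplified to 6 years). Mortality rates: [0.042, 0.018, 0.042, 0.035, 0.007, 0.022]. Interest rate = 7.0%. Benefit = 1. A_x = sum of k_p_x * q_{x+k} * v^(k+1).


v = 0.934579
Year 0: k_p_x=1.0, q=0.042, term=0.039252
Year 1: k_p_x=0.958, q=0.018, term=0.015062
Year 2: k_p_x=0.940756, q=0.042, term=0.032253
Year 3: k_p_x=0.901244, q=0.035, term=0.024064
Year 4: k_p_x=0.869701, q=0.007, term=0.004341
Year 5: k_p_x=0.863613, q=0.022, term=0.01266
A_x = 0.1276


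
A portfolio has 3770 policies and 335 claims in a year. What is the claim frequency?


frequency = claims / policies
= 335 / 3770
= 0.0889


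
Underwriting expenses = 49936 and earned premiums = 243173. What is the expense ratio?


Expense ratio = expenses / premiums
= 49936 / 243173
= 0.2054


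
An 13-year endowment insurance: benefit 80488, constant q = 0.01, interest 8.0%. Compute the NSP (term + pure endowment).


Term component = 6057.5031
Pure endowment = 13_p_x * v^13 * benefit = 0.877521 * 0.367698 * 80488 = 25970.4721
NSP = 32027.9752


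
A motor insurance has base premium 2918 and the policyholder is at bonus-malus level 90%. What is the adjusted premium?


adjusted = base * BM_level / 100
= 2918 * 90 / 100
= 2918 * 0.9
= 2626.2


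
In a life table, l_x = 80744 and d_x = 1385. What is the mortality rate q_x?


q_x = d_x / l_x
= 1385 / 80744
= 0.0172


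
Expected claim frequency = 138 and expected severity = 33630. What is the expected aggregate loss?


E[S] = E[N] * E[X]
= 138 * 33630
= 4.6409e+06


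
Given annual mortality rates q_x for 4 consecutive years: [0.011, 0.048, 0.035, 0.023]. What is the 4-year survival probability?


p_k = 1 - q_k for each year
Survival = product of (1 - q_k)
= 0.989 * 0.952 * 0.965 * 0.977
= 0.8877


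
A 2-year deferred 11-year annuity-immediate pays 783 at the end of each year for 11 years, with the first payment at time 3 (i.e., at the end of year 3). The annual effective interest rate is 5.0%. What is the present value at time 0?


PV at time 2 of the 11-year annuity-immediate:
a_n = 783 * (1-(1+0.05)^(-11))/0.05 = 6503.9223
Discount back 2 years to time 0:
PV = 6503.9223 * (1+0.05)^(-2)
= 6503.9223 * 0.907029
= 5899.2493


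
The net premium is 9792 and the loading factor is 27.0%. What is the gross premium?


Gross = net * (1 + loading)
= 9792 * (1 + 0.27)
= 9792 * 1.27
= 12435.84


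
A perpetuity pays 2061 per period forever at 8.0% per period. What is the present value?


PV = PMT / i
= 2061 / 0.08
= 25762.5


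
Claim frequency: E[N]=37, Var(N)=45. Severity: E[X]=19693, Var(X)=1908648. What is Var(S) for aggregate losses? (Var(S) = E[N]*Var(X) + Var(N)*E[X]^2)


Var(S) = E[N]*Var(X) + Var(N)*E[X]^2
= 37*1908648 + 45*19693^2
= 70619976 + 17451641205
= 1.7522e+10


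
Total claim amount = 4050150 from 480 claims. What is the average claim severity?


severity = total / number
= 4050150 / 480
= 8437.8125


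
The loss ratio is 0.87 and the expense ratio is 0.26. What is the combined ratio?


Combined ratio = loss ratio + expense ratio
= 0.87 + 0.26
= 1.13


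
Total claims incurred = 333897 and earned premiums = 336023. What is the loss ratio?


Loss ratio = claims / premiums
= 333897 / 336023
= 0.9937


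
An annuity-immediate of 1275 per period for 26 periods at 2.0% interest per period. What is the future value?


FV = PMT * ((1+i)^n - 1) / i
= 1275 * ((1.02)^26 - 1) / 0.02
= 1275 * (1.673418 - 1) / 0.02
= 42930.4048


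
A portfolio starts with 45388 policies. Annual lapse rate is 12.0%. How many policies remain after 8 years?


remaining = initial * (1 - lapse)^years
= 45388 * (1 - 0.12)^8
= 45388 * 0.359635
= 16323.0918


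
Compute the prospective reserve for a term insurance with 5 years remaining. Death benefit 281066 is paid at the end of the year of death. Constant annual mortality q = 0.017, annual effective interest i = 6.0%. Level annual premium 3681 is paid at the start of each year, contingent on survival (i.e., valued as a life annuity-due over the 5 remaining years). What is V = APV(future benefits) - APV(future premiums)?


v = 1/(1+i) = 0.943396
APV(future benefits) per unit = sum_{k=0}^{4} k_p_x * q * v^(k+1) = 0.069355
APV(future benefits) = 281066 * 0.069355 = 19493.2235
Life annuity-due factor ä_{x:5} = sum_{k=0}^{4} k_p_x * v^k = 4.324464
APV(future premiums) = 3681 * 4.324464 = 15918.3522
V = 19493.2235 - 15918.3522
= 3574.8713


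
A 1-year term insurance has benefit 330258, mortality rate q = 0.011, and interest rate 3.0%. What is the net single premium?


NSP = benefit * q * v
v = 1/(1+i) = 0.970874
NSP = 330258 * 0.011 * 0.970874
= 3527.0272


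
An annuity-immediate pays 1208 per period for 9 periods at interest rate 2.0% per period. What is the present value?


PV = PMT * (1 - (1+i)^(-n)) / i
= 1208 * (1 - (1+0.02)^(-9)) / 0.02
= 1208 * (1 - 0.836755) / 0.02
= 1208 * 8.162237
= 9859.9819


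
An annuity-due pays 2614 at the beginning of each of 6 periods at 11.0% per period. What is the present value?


PV_due = PMT * (1-(1+i)^(-n))/i * (1+i)
PV_immediate = 11058.6259
PV_due = 11058.6259 * 1.11
= 12275.0748


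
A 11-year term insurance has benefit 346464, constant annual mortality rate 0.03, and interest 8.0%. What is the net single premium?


NSP = benefit * sum_{k=0}^{n-1} k_p_x * q * v^(k+1)
With constant q=0.03, v=0.925926
Sum = 0.18906
NSP = 346464 * 0.18906
= 65502.4356


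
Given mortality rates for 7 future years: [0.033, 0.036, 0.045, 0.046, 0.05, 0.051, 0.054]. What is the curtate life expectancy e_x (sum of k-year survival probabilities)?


e_x = sum_{k=1}^{n} k_p_x
k_p_x values:
  1_p_x = 0.967
  2_p_x = 0.932188
  3_p_x = 0.89024
  4_p_x = 0.849289
  5_p_x = 0.806824
  6_p_x = 0.765676
  7_p_x = 0.72433
e_x = 5.9355


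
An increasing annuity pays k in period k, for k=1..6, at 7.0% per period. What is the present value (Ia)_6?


(Ia)_n = sum_{k=1}^{n} k * v^k, v = 1/(1+i)
v = 0.934579
Sum computed term by term:
(Ia)_6 = 15.7449


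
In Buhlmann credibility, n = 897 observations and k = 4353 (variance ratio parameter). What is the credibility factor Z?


Z = n / (n + k)
= 897 / (897 + 4353)
= 897 / 5250
= 0.1709


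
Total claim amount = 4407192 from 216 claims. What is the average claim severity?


severity = total / number
= 4407192 / 216
= 20403.6667


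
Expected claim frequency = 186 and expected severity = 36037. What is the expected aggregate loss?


E[S] = E[N] * E[X]
= 186 * 36037
= 6.7029e+06


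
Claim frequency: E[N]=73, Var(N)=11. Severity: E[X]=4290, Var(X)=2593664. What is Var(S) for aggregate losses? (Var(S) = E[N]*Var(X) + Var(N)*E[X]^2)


Var(S) = E[N]*Var(X) + Var(N)*E[X]^2
= 73*2593664 + 11*4290^2
= 189337472 + 202445100
= 3.9178e+08


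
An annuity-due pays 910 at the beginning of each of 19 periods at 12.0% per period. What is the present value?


PV_due = PMT * (1-(1+i)^(-n))/i * (1+i)
PV_immediate = 6702.8569
PV_due = 6702.8569 * 1.12
= 7507.1998


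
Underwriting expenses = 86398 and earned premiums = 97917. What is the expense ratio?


Expense ratio = expenses / premiums
= 86398 / 97917
= 0.8824


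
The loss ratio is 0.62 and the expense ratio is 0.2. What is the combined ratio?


Combined ratio = loss ratio + expense ratio
= 0.62 + 0.2
= 0.82


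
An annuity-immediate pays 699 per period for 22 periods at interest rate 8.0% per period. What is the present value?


PV = PMT * (1 - (1+i)^(-n)) / i
= 699 * (1 - (1+0.08)^(-22)) / 0.08
= 699 * (1 - 0.183941) / 0.08
= 699 * 10.200744
= 7130.3198


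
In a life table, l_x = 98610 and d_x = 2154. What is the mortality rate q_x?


q_x = d_x / l_x
= 2154 / 98610
= 0.0218


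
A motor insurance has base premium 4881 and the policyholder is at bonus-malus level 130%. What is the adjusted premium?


adjusted = base * BM_level / 100
= 4881 * 130 / 100
= 4881 * 1.3
= 6345.3


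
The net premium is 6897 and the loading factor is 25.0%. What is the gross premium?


Gross = net * (1 + loading)
= 6897 * (1 + 0.25)
= 6897 * 1.25
= 8621.25


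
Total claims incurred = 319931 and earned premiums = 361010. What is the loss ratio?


Loss ratio = claims / premiums
= 319931 / 361010
= 0.8862


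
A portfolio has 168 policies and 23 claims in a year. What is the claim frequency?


frequency = claims / policies
= 23 / 168
= 0.1369


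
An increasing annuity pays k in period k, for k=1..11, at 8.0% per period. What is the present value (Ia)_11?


(Ia)_n = sum_{k=1}^{n} k * v^k, v = 1/(1+i)
v = 0.925926
Sum computed term by term:
(Ia)_11 = 37.4046


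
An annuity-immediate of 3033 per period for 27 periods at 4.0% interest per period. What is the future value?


FV = PMT * ((1+i)^n - 1) / i
= 3033 * ((1.04)^27 - 1) / 0.04
= 3033 * (2.883369 - 1) / 0.04
= 142806.4223


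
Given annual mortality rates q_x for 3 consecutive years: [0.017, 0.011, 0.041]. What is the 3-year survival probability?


p_k = 1 - q_k for each year
Survival = product of (1 - q_k)
= 0.983 * 0.989 * 0.959
= 0.9323


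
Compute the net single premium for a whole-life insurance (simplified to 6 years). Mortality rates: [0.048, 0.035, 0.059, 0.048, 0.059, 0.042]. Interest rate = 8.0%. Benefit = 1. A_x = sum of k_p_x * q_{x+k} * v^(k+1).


v = 0.925926
Year 0: k_p_x=1.0, q=0.048, term=0.044444
Year 1: k_p_x=0.952, q=0.035, term=0.028567
Year 2: k_p_x=0.91868, q=0.059, term=0.043027
Year 3: k_p_x=0.864478, q=0.048, term=0.0305
Year 4: k_p_x=0.822983, q=0.059, term=0.033046
Year 5: k_p_x=0.774427, q=0.042, term=0.020497
A_x = 0.2001


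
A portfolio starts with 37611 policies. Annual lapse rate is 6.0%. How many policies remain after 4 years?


remaining = initial * (1 - lapse)^years
= 37611 * (1 - 0.06)^4
= 37611 * 0.780749
= 29364.7491


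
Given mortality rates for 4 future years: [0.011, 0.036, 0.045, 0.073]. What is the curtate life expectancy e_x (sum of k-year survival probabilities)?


e_x = sum_{k=1}^{n} k_p_x
k_p_x values:
  1_p_x = 0.989
  2_p_x = 0.953396
  3_p_x = 0.910493
  4_p_x = 0.844027
e_x = 3.6969


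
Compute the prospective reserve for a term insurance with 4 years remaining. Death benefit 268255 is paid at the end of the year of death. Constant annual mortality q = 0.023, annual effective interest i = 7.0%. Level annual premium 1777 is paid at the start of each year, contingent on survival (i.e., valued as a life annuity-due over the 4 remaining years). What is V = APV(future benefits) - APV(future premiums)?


v = 1/(1+i) = 0.934579
APV(future benefits) per unit = sum_{k=0}^{3} k_p_x * q * v^(k+1) = 0.075407
APV(future benefits) = 268255 * 0.075407 = 20228.3093
Life annuity-due factor ä_{x:4} = sum_{k=0}^{3} k_p_x * v^k = 3.508066
APV(future premiums) = 1777 * 3.508066 = 6233.8325
V = 20228.3093 - 6233.8325
= 13994.4768


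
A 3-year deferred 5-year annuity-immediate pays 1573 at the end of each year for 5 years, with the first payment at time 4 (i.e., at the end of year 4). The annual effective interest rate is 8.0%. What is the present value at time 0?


PV at time 3 of the 5-year annuity-immediate:
a_n = 1573 * (1-(1+0.08)^(-5))/0.08 = 6280.5329
Discount back 3 years to time 0:
PV = 6280.5329 * (1+0.08)^(-3)
= 6280.5329 * 0.793832
= 4985.6895


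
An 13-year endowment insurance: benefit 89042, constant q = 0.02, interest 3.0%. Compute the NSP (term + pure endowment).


Term component = 16965.4634
Pure endowment = 13_p_x * v^13 * benefit = 0.769022 * 0.680951 * 89042 = 46628.3416
NSP = 63593.8049


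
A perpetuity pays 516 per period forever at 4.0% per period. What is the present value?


PV = PMT / i
= 516 / 0.04
= 12900.0


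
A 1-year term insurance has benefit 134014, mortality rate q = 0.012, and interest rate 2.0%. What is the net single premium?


NSP = benefit * q * v
v = 1/(1+i) = 0.980392
NSP = 134014 * 0.012 * 0.980392
= 1576.6353


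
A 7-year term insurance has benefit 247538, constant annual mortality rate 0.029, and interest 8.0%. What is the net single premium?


NSP = benefit * sum_{k=0}^{n-1} k_p_x * q * v^(k+1)
With constant q=0.029, v=0.925926
Sum = 0.139715
NSP = 247538 * 0.139715
= 34584.8588


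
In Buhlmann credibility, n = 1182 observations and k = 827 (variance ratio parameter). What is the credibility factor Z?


Z = n / (n + k)
= 1182 / (1182 + 827)
= 1182 / 2009
= 0.5884


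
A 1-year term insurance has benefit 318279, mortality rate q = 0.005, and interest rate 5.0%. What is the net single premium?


NSP = benefit * q * v
v = 1/(1+i) = 0.952381
NSP = 318279 * 0.005 * 0.952381
= 1515.6143


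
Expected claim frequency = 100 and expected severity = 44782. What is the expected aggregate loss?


E[S] = E[N] * E[X]
= 100 * 44782
= 4.4782e+06


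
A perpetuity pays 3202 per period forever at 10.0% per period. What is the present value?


PV = PMT / i
= 3202 / 0.1
= 32020.0


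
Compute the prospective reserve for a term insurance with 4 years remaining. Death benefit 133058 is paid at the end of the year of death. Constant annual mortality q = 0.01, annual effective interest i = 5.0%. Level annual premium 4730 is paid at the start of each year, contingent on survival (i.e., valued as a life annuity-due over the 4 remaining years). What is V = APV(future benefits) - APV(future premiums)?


v = 1/(1+i) = 0.952381
APV(future benefits) per unit = sum_{k=0}^{3} k_p_x * q * v^(k+1) = 0.034953
APV(future benefits) = 133058 * 0.034953 = 4650.7161
Life annuity-due factor ä_{x:4} = sum_{k=0}^{3} k_p_x * v^k = 3.670017
APV(future premiums) = 4730 * 3.670017 = 17359.1827
V = 4650.7161 - 17359.1827
= -12708.4667


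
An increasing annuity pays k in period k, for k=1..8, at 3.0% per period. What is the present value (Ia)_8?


(Ia)_n = sum_{k=1}^{n} k * v^k, v = 1/(1+i)
v = 0.970874
Sum computed term by term:
(Ia)_8 = 30.5003


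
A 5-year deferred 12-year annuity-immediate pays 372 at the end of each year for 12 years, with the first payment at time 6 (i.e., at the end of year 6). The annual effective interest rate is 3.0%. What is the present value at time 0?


PV at time 5 of the 12-year annuity-immediate:
a_n = 372 * (1-(1+0.03)^(-12))/0.03 = 3702.8895
Discount back 5 years to time 0:
PV = 3702.8895 * (1+0.03)^(-5)
= 3702.8895 * 0.862609
= 3194.145


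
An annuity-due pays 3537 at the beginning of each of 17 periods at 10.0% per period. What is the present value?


PV_due = PMT * (1-(1+i)^(-n))/i * (1+i)
PV_immediate = 28372.2341
PV_due = 28372.2341 * 1.1
= 31209.4575


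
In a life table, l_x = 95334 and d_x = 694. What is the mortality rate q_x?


q_x = d_x / l_x
= 694 / 95334
= 0.0073


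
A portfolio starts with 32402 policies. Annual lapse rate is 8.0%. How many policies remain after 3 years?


remaining = initial * (1 - lapse)^years
= 32402 * (1 - 0.08)^3
= 32402 * 0.778688
= 25231.0486


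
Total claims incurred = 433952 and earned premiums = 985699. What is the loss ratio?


Loss ratio = claims / premiums
= 433952 / 985699
= 0.4402


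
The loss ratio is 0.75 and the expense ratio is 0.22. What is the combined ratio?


Combined ratio = loss ratio + expense ratio
= 0.75 + 0.22
= 0.97


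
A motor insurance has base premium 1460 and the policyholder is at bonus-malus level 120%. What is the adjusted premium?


adjusted = base * BM_level / 100
= 1460 * 120 / 100
= 1460 * 1.2
= 1752.0


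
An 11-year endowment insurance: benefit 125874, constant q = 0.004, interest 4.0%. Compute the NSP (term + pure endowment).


Term component = 4330.4753
Pure endowment = 11_p_x * v^11 * benefit = 0.95687 * 0.649581 * 125874 = 78238.7717
NSP = 82569.247


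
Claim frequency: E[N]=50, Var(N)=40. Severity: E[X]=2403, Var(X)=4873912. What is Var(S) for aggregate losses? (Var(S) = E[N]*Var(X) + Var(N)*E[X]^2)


Var(S) = E[N]*Var(X) + Var(N)*E[X]^2
= 50*4873912 + 40*2403^2
= 243695600 + 230976360
= 4.7467e+08


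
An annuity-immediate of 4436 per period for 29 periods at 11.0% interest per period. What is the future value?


FV = PMT * ((1+i)^n - 1) / i
= 4436 * ((1.11)^29 - 1) / 0.11
= 4436 * (20.623691 - 1) / 0.11
= 791369.923


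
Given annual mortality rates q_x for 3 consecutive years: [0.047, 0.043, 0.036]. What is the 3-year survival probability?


p_k = 1 - q_k for each year
Survival = product of (1 - q_k)
= 0.953 * 0.957 * 0.964
= 0.8792


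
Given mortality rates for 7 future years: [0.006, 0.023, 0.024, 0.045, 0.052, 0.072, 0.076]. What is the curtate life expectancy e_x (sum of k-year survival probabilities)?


e_x = sum_{k=1}^{n} k_p_x
k_p_x values:
  1_p_x = 0.994
  2_p_x = 0.971138
  3_p_x = 0.947831
  4_p_x = 0.905178
  5_p_x = 0.858109
  6_p_x = 0.796325
  7_p_x = 0.735804
e_x = 6.2084


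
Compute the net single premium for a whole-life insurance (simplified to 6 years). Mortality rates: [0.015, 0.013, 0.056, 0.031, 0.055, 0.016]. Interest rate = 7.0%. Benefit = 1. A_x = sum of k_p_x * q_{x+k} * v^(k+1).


v = 0.934579
Year 0: k_p_x=1.0, q=0.015, term=0.014019
Year 1: k_p_x=0.985, q=0.013, term=0.011184
Year 2: k_p_x=0.972195, q=0.056, term=0.044442
Year 3: k_p_x=0.917752, q=0.031, term=0.021705
Year 4: k_p_x=0.889302, q=0.055, term=0.034873
Year 5: k_p_x=0.84039, q=0.016, term=0.00896
A_x = 0.1352


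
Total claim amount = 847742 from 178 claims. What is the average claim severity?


severity = total / number
= 847742 / 178
= 4762.5955


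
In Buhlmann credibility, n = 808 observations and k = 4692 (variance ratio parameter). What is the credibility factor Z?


Z = n / (n + k)
= 808 / (808 + 4692)
= 808 / 5500
= 0.1469


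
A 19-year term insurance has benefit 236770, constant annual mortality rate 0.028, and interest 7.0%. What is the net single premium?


NSP = benefit * sum_{k=0}^{n-1} k_p_x * q * v^(k+1)
With constant q=0.028, v=0.934579
Sum = 0.239657
NSP = 236770 * 0.239657
= 56743.566


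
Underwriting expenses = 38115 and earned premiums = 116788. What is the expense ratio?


Expense ratio = expenses / premiums
= 38115 / 116788
= 0.3264


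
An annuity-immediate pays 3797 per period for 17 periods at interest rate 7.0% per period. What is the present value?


PV = PMT * (1 - (1+i)^(-n)) / i
= 3797 * (1 - (1+0.07)^(-17)) / 0.07
= 3797 * (1 - 0.316574) / 0.07
= 3797 * 9.763223
= 37070.9577


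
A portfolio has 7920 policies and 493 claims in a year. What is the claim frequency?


frequency = claims / policies
= 493 / 7920
= 0.0622


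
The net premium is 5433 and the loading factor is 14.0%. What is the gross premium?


Gross = net * (1 + loading)
= 5433 * (1 + 0.14)
= 5433 * 1.14
= 6193.62


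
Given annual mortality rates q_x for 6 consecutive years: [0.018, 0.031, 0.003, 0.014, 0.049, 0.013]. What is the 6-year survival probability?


p_k = 1 - q_k for each year
Survival = product of (1 - q_k)
= 0.982 * 0.969 * 0.997 * 0.986 * 0.951 * 0.987
= 0.878


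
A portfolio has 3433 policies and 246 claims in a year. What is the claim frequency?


frequency = claims / policies
= 246 / 3433
= 0.0717


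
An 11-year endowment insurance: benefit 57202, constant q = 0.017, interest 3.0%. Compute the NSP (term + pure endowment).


Term component = 8312.341
Pure endowment = 11_p_x * v^11 * benefit = 0.828111 * 0.722421 * 57202 = 34220.8221
NSP = 42533.163


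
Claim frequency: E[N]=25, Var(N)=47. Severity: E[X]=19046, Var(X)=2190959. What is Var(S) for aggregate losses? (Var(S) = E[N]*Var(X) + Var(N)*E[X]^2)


Var(S) = E[N]*Var(X) + Var(N)*E[X]^2
= 25*2190959 + 47*19046^2
= 54773975 + 17049255452
= 1.7104e+10


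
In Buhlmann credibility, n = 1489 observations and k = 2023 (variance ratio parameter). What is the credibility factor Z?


Z = n / (n + k)
= 1489 / (1489 + 2023)
= 1489 / 3512
= 0.424


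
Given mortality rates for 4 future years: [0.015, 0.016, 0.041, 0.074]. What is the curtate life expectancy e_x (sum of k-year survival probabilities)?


e_x = sum_{k=1}^{n} k_p_x
k_p_x values:
  1_p_x = 0.985
  2_p_x = 0.96924
  3_p_x = 0.929501
  4_p_x = 0.860718
e_x = 3.7445


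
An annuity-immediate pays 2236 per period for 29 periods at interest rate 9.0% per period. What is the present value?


PV = PMT * (1 - (1+i)^(-n)) / i
= 2236 * (1 - (1+0.09)^(-29)) / 0.09
= 2236 * (1 - 0.082155) / 0.09
= 2236 * 10.198283
= 22803.3606


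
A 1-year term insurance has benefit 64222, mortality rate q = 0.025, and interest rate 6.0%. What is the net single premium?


NSP = benefit * q * v
v = 1/(1+i) = 0.943396
NSP = 64222 * 0.025 * 0.943396
= 1514.6698


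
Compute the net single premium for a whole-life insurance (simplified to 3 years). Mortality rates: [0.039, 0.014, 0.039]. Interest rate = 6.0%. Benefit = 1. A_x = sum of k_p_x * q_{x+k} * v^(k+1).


v = 0.943396
Year 0: k_p_x=1.0, q=0.039, term=0.036792
Year 1: k_p_x=0.961, q=0.014, term=0.011974
Year 2: k_p_x=0.947546, q=0.039, term=0.031028
A_x = 0.0798


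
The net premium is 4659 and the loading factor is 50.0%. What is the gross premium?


Gross = net * (1 + loading)
= 4659 * (1 + 0.5)
= 4659 * 1.5
= 6988.5


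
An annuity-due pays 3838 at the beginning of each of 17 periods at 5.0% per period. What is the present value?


PV_due = PMT * (1-(1+i)^(-n))/i * (1+i)
PV_immediate = 43269.8663
PV_due = 43269.8663 * 1.05
= 45433.3596


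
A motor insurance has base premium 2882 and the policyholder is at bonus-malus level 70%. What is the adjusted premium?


adjusted = base * BM_level / 100
= 2882 * 70 / 100
= 2882 * 0.7
= 2017.4


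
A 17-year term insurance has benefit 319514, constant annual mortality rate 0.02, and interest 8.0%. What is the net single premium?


NSP = benefit * sum_{k=0}^{n-1} k_p_x * q * v^(k+1)
With constant q=0.02, v=0.925926
Sum = 0.161658
NSP = 319514 * 0.161658
= 51652.1444


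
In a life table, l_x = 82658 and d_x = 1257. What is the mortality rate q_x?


q_x = d_x / l_x
= 1257 / 82658
= 0.0152


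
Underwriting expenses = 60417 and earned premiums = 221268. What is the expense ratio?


Expense ratio = expenses / premiums
= 60417 / 221268
= 0.273


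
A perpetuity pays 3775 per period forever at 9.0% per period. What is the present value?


PV = PMT / i
= 3775 / 0.09
= 41944.4444


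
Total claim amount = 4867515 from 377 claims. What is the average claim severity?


severity = total / number
= 4867515 / 377
= 12911.1804


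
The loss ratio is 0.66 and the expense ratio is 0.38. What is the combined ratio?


Combined ratio = loss ratio + expense ratio
= 0.66 + 0.38
= 1.04


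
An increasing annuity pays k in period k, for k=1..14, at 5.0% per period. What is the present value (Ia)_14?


(Ia)_n = sum_{k=1}^{n} k * v^k, v = 1/(1+i)
v = 0.952381
Sum computed term by term:
(Ia)_14 = 66.4524


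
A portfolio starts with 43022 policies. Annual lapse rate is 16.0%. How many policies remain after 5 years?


remaining = initial * (1 - lapse)^years
= 43022 * (1 - 0.16)^5
= 43022 * 0.418212
= 17992.3142


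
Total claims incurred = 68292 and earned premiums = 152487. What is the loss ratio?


Loss ratio = claims / premiums
= 68292 / 152487
= 0.4479


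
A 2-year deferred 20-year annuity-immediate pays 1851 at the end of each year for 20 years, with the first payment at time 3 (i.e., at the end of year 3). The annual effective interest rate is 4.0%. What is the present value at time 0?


PV at time 2 of the 20-year annuity-immediate:
a_n = 1851 * (1-(1+0.04)^(-20))/0.04 = 25155.6941
Discount back 2 years to time 0:
PV = 25155.6941 * (1+0.04)^(-2)
= 25155.6941 * 0.924556
= 23257.8532


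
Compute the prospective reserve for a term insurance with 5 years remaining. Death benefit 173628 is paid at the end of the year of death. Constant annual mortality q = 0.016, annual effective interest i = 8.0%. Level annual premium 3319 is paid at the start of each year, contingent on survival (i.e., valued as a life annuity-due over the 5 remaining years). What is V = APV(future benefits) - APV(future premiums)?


v = 1/(1+i) = 0.925926
APV(future benefits) per unit = sum_{k=0}^{4} k_p_x * q * v^(k+1) = 0.062025
APV(future benefits) = 173628 * 0.062025 = 10769.2426
Life annuity-due factor ä_{x:5} = sum_{k=0}^{4} k_p_x * v^k = 4.186674
APV(future premiums) = 3319 * 4.186674 = 13895.5718
V = 10769.2426 - 13895.5718
= -3126.3292


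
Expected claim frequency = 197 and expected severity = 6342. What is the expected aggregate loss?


E[S] = E[N] * E[X]
= 197 * 6342
= 1.2494e+06


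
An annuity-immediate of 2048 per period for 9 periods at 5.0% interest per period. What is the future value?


FV = PMT * ((1+i)^n - 1) / i
= 2048 * ((1.05)^9 - 1) / 0.05
= 2048 * (1.551328 - 1) / 0.05
= 22582.4037


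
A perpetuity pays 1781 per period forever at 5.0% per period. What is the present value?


PV = PMT / i
= 1781 / 0.05
= 35620.0


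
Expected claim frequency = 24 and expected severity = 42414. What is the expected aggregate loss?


E[S] = E[N] * E[X]
= 24 * 42414
= 1.0179e+06


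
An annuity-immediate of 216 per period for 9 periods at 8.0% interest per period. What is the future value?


FV = PMT * ((1+i)^n - 1) / i
= 216 * ((1.08)^9 - 1) / 0.08
= 216 * (1.999005 - 1) / 0.08
= 2697.3125


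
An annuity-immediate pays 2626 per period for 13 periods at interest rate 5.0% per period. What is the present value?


PV = PMT * (1 - (1+i)^(-n)) / i
= 2626 * (1 - (1+0.05)^(-13)) / 0.05
= 2626 * (1 - 0.530321) / 0.05
= 2626 * 9.393573
= 24667.5227


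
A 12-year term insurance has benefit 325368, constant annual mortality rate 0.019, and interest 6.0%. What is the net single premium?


NSP = benefit * sum_{k=0}^{n-1} k_p_x * q * v^(k+1)
With constant q=0.019, v=0.943396
Sum = 0.145559
NSP = 325368 * 0.145559
= 47360.1367


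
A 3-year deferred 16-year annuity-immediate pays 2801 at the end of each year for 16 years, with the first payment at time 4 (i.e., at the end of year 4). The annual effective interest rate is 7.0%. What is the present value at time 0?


PV at time 3 of the 16-year annuity-immediate:
a_n = 2801 * (1-(1+0.07)^(-16))/0.07 = 26460.0627
Discount back 3 years to time 0:
PV = 26460.0627 * (1+0.07)^(-3)
= 26460.0627 * 0.816298
= 21599.293


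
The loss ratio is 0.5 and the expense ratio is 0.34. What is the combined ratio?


Combined ratio = loss ratio + expense ratio
= 0.5 + 0.34
= 0.84


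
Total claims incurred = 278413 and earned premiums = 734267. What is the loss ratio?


Loss ratio = claims / premiums
= 278413 / 734267
= 0.3792


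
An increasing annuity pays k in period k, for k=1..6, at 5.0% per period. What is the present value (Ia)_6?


(Ia)_n = sum_{k=1}^{n} k * v^k, v = 1/(1+i)
v = 0.952381
Sum computed term by term:
(Ia)_6 = 17.0437


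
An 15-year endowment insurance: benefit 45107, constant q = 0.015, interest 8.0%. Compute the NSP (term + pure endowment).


Term component = 5332.3817
Pure endowment = 15_p_x * v^15 * benefit = 0.797156 * 0.315242 * 45107 = 11335.2491
NSP = 16667.6308


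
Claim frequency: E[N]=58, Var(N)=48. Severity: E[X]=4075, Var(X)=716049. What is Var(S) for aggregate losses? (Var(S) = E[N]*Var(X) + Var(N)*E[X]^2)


Var(S) = E[N]*Var(X) + Var(N)*E[X]^2
= 58*716049 + 48*4075^2
= 41530842 + 797070000
= 8.3860e+08


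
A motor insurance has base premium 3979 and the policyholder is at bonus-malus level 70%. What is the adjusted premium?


adjusted = base * BM_level / 100
= 3979 * 70 / 100
= 3979 * 0.7
= 2785.3
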